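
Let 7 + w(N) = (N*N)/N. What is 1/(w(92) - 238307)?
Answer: -1/238222 ≈ -4.1978e-6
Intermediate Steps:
w(N) = -7 + N (w(N) = -7 + (N*N)/N = -7 + N²/N = -7 + N)
1/(w(92) - 238307) = 1/((-7 + 92) - 238307) = 1/(85 - 238307) = 1/(-238222) = -1/238222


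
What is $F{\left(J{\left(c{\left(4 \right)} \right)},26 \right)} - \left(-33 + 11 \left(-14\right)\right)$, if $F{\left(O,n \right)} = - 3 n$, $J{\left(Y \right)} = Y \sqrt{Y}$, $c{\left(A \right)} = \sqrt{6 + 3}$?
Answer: $109$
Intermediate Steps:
$c{\left(A \right)} = 3$ ($c{\left(A \right)} = \sqrt{9} = 3$)
$J{\left(Y \right)} = Y^{\frac{3}{2}}$
$F{\left(J{\left(c{\left(4 \right)} \right)},26 \right)} - \left(-33 + 11 \left(-14\right)\right) = \left(-3\right) 26 - \left(-33 + 11 \left(-14\right)\right) = -78 - \left(-33 - 154\right) = -78 - -187 = -78 + 187 = 109$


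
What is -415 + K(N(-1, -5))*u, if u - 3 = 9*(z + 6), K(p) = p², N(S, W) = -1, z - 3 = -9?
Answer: -412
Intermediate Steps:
z = -6 (z = 3 - 9 = -6)
u = 3 (u = 3 + 9*(-6 + 6) = 3 + 9*0 = 3 + 0 = 3)
-415 + K(N(-1, -5))*u = -415 + (-1)²*3 = -415 + 1*3 = -415 + 3 = -412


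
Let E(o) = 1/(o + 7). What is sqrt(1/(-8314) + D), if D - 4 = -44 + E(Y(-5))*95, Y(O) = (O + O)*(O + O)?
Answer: I*sqrt(30952848062806)/889598 ≈ 6.254*I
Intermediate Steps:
Y(O) = 4*O**2 (Y(O) = (2*O)*(2*O) = 4*O**2)
E(o) = 1/(7 + o)
D = -4185/107 (D = 4 + (-44 + 95/(7 + 4*(-5)**2)) = 4 + (-44 + 95/(7 + 4*25)) = 4 + (-44 + 95/(7 + 100)) = 4 + (-44 + 95/107) = 4 - 4613/107 = -4185/107 ≈ -39.112)
sqrt(1/(-8314) + D) = sqrt(1/(-8314) - 4185/107) = sqrt(-1/8314 - 4185/107) = sqrt(-34794197/889598) = I*sqrt(30952848062806)/889598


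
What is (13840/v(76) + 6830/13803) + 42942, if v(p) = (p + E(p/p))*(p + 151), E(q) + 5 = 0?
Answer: 9553305154472/222462951 ≈ 42943.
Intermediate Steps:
E(q) = -5 (E(q) = -5 + 0 = -5)
v(p) = (-5 + p)*(151 + p) (v(p) = (p - 5)*(p + 151) = (-5 + p)*(151 + p))
(13840/v(76) + 6830/13803) + 42942 = (13840/(-755 + 76² + 146*76) + 6830/13803) + 42942 = (13840/(-755 + 5776 + 11096) + 6830*(1/13803)) + 42942 = (13840/16117 + 6830/13803) + 42942 = 301112630/222462951 + 42942 = 9553305154472/222462951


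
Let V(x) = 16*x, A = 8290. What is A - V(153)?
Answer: 5842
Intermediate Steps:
A - V(153) = 8290 - 16*153 = 8290 - 1*2448 = 8290 - 2448 = 5842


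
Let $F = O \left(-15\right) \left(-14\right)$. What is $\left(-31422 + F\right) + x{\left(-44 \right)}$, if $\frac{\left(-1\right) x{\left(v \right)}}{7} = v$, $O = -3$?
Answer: $-31744$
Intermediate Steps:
$x{\left(v \right)} = - 7 v$
$F = -630$ ($F = \left(-3\right) \left(-15\right) \left(-14\right) = 45 \left(-14\right) = -630$)
$\left(-31422 + F\right) + x{\left(-44 \right)} = \left(-31422 - 630\right) - -308 = -32052 + 308 = -31744$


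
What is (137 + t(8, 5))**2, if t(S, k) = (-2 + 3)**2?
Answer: 19044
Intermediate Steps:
t(S, k) = 1 (t(S, k) = 1**2 = 1)
(137 + t(8, 5))**2 = (137 + 1)**2 = 138**2 = 19044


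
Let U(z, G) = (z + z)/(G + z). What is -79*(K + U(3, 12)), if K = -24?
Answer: 9322/5 ≈ 1864.4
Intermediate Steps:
U(z, G) = 2*z/(G + z) (U(z, G) = (2*z)/(G + z) = 2*z/(G + z))
-79*(K + U(3, 12)) = -79*(-24 + 2*3/(12 + 3)) = -79*(-24 + 2*3/15) = -79*(-24 + 2*3*(1/15)) = -79*(-24 + ⅖) = -79*(-118/5) = 9322/5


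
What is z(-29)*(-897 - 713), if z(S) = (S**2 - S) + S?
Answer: -1354010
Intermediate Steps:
z(S) = S**2
z(-29)*(-897 - 713) = (-29)**2*(-897 - 713) = 841*(-1610) = -1354010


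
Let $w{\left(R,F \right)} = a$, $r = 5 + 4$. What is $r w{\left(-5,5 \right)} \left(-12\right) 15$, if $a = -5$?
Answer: $8100$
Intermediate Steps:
$r = 9$
$w{\left(R,F \right)} = -5$
$r w{\left(-5,5 \right)} \left(-12\right) 15 = 9 \left(-5\right) \left(-12\right) 15 = \left(-45\right) \left(-12\right) 15 = 540 \cdot 15 = 8100$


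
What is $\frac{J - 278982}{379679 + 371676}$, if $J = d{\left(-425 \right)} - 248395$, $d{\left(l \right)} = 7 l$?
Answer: $- \frac{530352}{751355} \approx -0.70586$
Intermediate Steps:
$J = -251370$ ($J = 7 \left(-425\right) - 248395 = -2975 - 248395 = -251370$)
$\frac{J - 278982}{379679 + 371676} = \frac{-251370 - 278982}{379679 + 371676} = - \frac{530352}{751355}$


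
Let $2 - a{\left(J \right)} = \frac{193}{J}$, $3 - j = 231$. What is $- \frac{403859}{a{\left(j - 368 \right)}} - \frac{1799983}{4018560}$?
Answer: $- \frac{193453948061659}{1113141120} \approx -1.7379 \cdot 10^{5}$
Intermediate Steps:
$j = -228$ ($j = 3 - 231 = -228$)
$a{\left(J \right)} = 2 - \frac{193}{J}$
$- \frac{403859}{a{\left(j - 368 \right)}} - \frac{1799983}{4018560} = - \frac{403859}{2 - \frac{193}{-228 - 368}} - \frac{1799983}{4018560} = - \frac{403859}{2 - \frac{193}{-596}} - \frac{1799983}{4018560} = - \frac{403859}{2 - - \frac{193}{596}} - \frac{1799983}{4018560} = - \frac{403859}{2 + \frac{193}{596}} - \frac{1799983}{4018560} = - \frac{403859}{\frac{1385}{596}} - \frac{1799983}{4018560} = \left(-403859\right) \frac{596}{1385} - \frac{1799983}{4018560} = - \frac{240699964}{1385} - \frac{1799983}{4018560} = - \frac{193453948061659}{1113141120}$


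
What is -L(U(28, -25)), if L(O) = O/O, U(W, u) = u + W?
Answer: -1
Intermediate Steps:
U(W, u) = W + u
L(O) = 1
-L(U(28, -25)) = -1*1 = -1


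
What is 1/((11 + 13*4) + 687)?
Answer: 1/750 ≈ 0.0013333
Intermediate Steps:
1/((11 + 13*4) + 687) = 1/((11 + 52) + 687) = 1/(63 + 687) = 1/750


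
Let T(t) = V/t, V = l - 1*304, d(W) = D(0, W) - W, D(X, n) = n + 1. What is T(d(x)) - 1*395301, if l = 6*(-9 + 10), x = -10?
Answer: -395599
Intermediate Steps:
D(X, n) = 1 + n
l = 6 (l = 6*1 = 6)
d(W) = 1 (d(W) = (1 + W) - W = 1)
V = -298 (V = 6 - 1*304 = 6 - 304 = -298)
T(t) = -298/t
T(d(x)) - 1*395301 = -298/1 - 1*395301 = -298*1 - 395301 = -298 - 395301 = -395599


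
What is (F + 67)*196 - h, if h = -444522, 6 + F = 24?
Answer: 461182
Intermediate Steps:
F = 18 (F = -6 + 24 = 18)
(F + 67)*196 - h = (18 + 67)*196 - 1*(-444522) = 85*196 + 444522 = 16660 + 444522 = 461182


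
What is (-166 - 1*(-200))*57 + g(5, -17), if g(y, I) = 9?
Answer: 1947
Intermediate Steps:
(-166 - 1*(-200))*57 + g(5, -17) = (-166 - 1*(-200))*57 + 9 = (-166 + 200)*57 + 9 = 34*57 + 9 = 1938 + 9 = 1947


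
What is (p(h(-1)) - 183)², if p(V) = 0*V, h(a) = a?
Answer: 33489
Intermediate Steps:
p(V) = 0
(p(h(-1)) - 183)² = (0 - 183)² = (-183)² = 33489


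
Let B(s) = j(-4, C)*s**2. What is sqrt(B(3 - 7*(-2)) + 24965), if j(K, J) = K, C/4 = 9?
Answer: sqrt(23809) ≈ 154.30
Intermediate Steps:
C = 36 (C = 4*9 = 36)
B(s) = -4*s**2
sqrt(B(3 - 7*(-2)) + 24965) = sqrt(-4*(3 - 7*(-2))**2 + 24965) = sqrt(-4*(3 + 14)**2 + 24965) = sqrt(-4*17**2 + 24965) = sqrt(-4*289 + 24965) = sqrt(-1156 + 24965) = sqrt(23809)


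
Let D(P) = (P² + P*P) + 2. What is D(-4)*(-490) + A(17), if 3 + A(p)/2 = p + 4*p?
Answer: -16496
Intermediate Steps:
D(P) = 2 + 2*P² (D(P) = (P² + P²) + 2 = 2*P² + 2 = 2 + 2*P²)
A(p) = -6 + 10*p (A(p) = -6 + 2*(p + 4*p) = -6 + 2*(5*p) = -6 + 10*p)
D(-4)*(-490) + A(17) = (2 + 2*(-4)²)*(-490) + (-6 + 10*17) = (2 + 2*16)*(-490) + (-6 + 170) = (2 + 32)*(-490) + 164 = 34*(-490) + 164 = -16660 + 164 = -16496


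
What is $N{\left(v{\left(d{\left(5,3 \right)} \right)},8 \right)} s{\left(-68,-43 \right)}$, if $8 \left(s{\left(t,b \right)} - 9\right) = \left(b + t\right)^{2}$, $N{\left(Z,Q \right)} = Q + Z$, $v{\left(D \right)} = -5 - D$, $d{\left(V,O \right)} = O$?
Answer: $0$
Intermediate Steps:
$s{\left(t,b \right)} = 9 + \frac{\left(b + t\right)^{2}}{8}$
$N{\left(v{\left(d{\left(5,3 \right)} \right)},8 \right)} s{\left(-68,-43 \right)} = \left(8 - 8\right) \left(9 + \frac{\left(-43 - 68\right)^{2}}{8}\right) = \left(8 - 8\right) \left(9 + \frac{\left(-111\right)^{2}}{8}\right) = \left(8 - 8\right) \left(9 + \frac{1}{8} \cdot 12321\right) = 0 \left(9 + \frac{12321}{8}\right) = 0 \cdot \frac{12393}{8} = 0$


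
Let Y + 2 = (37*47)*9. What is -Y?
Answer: -15649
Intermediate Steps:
Y = 15649 (Y = -2 + (37*47)*9 = -2 + 1739*9 = -2 + 15651 = 15649)
-Y = -1*15649 = -15649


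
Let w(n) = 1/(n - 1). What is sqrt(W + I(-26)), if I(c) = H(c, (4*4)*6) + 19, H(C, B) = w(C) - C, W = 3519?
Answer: sqrt(288681)/9 ≈ 59.699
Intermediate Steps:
w(n) = 1/(-1 + n)
H(C, B) = 1/(-1 + C) - C
I(c) = 19 + (1 - c*(-1 + c))/(-1 + c) (I(c) = (1 - c*(-1 + c))/(-1 + c) + 19 = 19 + (1 - c*(-1 + c))/(-1 + c))
sqrt(W + I(-26)) = sqrt(3519 + (1 + (-1 - 26)*(19 - 1*(-26)))/(-1 - 26)) = sqrt(3519 + (1 - 27*(19 + 26))/(-27)) = sqrt(3519 - (1 - 27*45)/27) = sqrt(3519 - (1 - 1215)/27) = sqrt(3519 - 1/27*(-1214)) = sqrt(3519 + 1214/27) = sqrt(96227/27) = sqrt(288681)/9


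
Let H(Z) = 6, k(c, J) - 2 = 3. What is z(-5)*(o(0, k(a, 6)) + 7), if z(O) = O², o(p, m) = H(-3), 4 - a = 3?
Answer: 325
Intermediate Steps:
a = 1 (a = 4 - 1*3 = 4 - 3 = 1)
k(c, J) = 5 (k(c, J) = 2 + 3 = 5)
o(p, m) = 6
z(-5)*(o(0, k(a, 6)) + 7) = (-5)²*(6 + 7) = 25*13 = 325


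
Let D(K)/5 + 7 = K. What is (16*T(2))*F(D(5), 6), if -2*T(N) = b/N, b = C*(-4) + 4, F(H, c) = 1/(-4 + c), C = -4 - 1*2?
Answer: -56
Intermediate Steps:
D(K) = -35 + 5*K
C = -6 (C = -4 - 2 = -6)
b = 28 (b = -6*(-4) + 4 = 24 + 4 = 28)
T(N) = -14/N
(16*T(2))*F(D(5), 6) = (16*(-14/2))/(-4 + 6) = (16*(-14*½))/2 = (16*(-7))*(½) = -112*½ = -56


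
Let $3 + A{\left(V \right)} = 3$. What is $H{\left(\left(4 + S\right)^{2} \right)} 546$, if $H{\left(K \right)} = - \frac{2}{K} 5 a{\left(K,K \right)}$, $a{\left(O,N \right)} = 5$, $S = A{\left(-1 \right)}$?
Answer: $- \frac{6825}{4} \approx -1706.3$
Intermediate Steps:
$A{\left(V \right)} = 0$ ($A{\left(V \right)} = -3 + 3 = 0$)
$S = 0$
$H{\left(K \right)} = - \frac{50}{K}$ ($H{\left(K \right)} = - \frac{2}{K} 5 \cdot 5 = - \frac{10}{K} 5 = - \frac{50}{K}$)
$H{\left(\left(4 + S\right)^{2} \right)} 546 = - \frac{50}{\left(4 + 0\right)^{2}} \cdot 546 = - \frac{50}{4^{2}} \cdot 546 = - \frac{50}{16} \cdot 546 = \left(-50\right) \frac{1}{16} \cdot 546 = \left(- \frac{25}{8}\right) 546 = - \frac{6825}{4}$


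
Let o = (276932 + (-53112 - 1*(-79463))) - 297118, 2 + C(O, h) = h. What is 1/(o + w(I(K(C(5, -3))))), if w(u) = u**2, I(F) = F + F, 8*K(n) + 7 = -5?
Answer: 1/6174 ≈ 0.00016197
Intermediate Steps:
C(O, h) = -2 + h
K(n) = -3/2 (K(n) = -7/8 + (1/8)*(-5) = -7/8 - 5/8 = -3/2)
I(F) = 2*F
o = 6165 (o = (276932 + (-53112 + 79463)) - 297118 = (276932 + 26351) - 297118 = 303283 - 297118 = 6165)
1/(o + w(I(K(C(5, -3))))) = 1/(6165 + (2*(-3/2))**2) = 1/(6165 + (-3)**2) = 1/(6165 + 9) = 1/6174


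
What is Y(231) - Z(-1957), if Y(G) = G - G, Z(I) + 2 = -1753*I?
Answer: -3430619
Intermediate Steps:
Z(I) = -2 - 1753*I
Y(G) = 0
Y(231) - Z(-1957) = 0 - (-2 - 1753*(-1957)) = 0 - (-2 + 3430621) = 0 - 1*3430619 = 0 - 3430619 = -3430619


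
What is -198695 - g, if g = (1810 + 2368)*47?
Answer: -395061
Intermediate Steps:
g = 196366 (g = 4178*47 = 196366)
-198695 - g = -198695 - 1*196366 = -198695 - 196366 = -395061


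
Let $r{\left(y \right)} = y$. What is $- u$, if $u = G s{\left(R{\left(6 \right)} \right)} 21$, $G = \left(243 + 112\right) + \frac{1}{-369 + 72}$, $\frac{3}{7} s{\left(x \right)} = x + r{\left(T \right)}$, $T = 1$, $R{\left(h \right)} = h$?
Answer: $- \frac{36163862}{297} \approx -1.2176 \cdot 10^{5}$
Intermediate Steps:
$s{\left(x \right)} = \frac{7}{3} + \frac{7 x}{3}$ ($s{\left(x \right)} = \frac{7 \left(x + 1\right)}{3} = \frac{7 \left(1 + x\right)}{3} = \frac{7}{3} + \frac{7 x}{3}$)
$G = \frac{105434}{297}$ ($G = 355 + \frac{1}{-297} = 355 - \frac{1}{297} = \frac{105434}{297} \approx 355.0$)
$u = \frac{36163862}{297}$ ($u = \frac{105434 \left(\frac{7}{3} + \frac{7}{3} \cdot 6\right) 21}{297} = \frac{105434 \left(\frac{7}{3} + 14\right) 21}{297} = \frac{105434 \cdot \frac{49}{3} \cdot 21}{297} = \frac{105434}{297} \cdot 343 = \frac{36163862}{297} \approx 1.2176 \cdot 10^{5}$)
$- u = \left(-1\right) \frac{36163862}{297} = - \frac{36163862}{297}$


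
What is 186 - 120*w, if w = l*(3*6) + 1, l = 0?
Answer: 66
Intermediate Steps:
w = 1 (w = 0*(3*6) + 1 = 0*18 + 1 = 0 + 1 = 1)
186 - 120*w = 186 - 120*1 = 186 - 120 = 66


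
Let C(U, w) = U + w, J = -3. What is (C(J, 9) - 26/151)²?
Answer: 774400/22801 ≈ 33.963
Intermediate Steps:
(C(J, 9) - 26/151)² = ((-3 + 9) - 26/151)² = (6 - 26*1/151)² = (6 - 26/151)² = (880/151)² = 774400/22801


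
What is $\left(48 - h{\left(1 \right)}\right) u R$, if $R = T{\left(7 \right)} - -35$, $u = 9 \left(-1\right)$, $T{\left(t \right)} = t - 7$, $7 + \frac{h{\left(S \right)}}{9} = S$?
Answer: $-32130$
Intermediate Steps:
$h{\left(S \right)} = -63 + 9 S$
$T{\left(t \right)} = -7 + t$
$u = -9$
$R = 35$ ($R = \left(-7 + 7\right) - -35 = 0 + 35 = 35$)
$\left(48 - h{\left(1 \right)}\right) u R = \left(48 - \left(-63 + 9 \cdot 1\right)\right) \left(-9\right) 35 = \left(48 - \left(-63 + 9\right)\right) \left(-9\right) 35 = \left(48 - -54\right) \left(-9\right) 35 = \left(48 + 54\right) \left(-9\right) 35 = 102 \left(-9\right) 35 = \left(-918\right) 35 = -32130$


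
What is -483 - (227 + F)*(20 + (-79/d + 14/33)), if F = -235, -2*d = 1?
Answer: 31165/33 ≈ 944.39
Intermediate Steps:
d = -½ (d = -½*1 = -½ ≈ -0.50000)
-483 - (227 + F)*(20 + (-79/d + 14/33)) = -483 - (227 - 235)*(20 + (-79/(-½) + 14/33)) = -483 - (-8)*(20 + (-79*(-2) + 14*(1/33))) = -483 - (-8)*(20 + (158 + 14/33)) = -483 - (-8)*(20 + 5228/33) = -483 - (-8)*5888/33 = -483 - 1*(-47104/33) = -483 + 47104/33 = 31165/33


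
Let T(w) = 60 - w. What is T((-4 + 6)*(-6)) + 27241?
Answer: 27313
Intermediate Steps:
T((-4 + 6)*(-6)) + 27241 = (60 - (-4 + 6)*(-6)) + 27241 = (60 - 2*(-6)) + 27241 = (60 - 1*(-12)) + 27241 = (60 + 12) + 27241 = 72 + 27241 = 27313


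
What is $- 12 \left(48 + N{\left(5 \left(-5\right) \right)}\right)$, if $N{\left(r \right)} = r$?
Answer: $-276$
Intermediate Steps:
$- 12 \left(48 + N{\left(5 \left(-5\right) \right)}\right) = - 12 \left(48 + 5 \left(-5\right)\right) = - 12 \left(48 - 25\right) = \left(-12\right) 23 = -276$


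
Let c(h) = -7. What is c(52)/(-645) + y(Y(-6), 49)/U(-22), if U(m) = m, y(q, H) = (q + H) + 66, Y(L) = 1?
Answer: -37333/7095 ≈ -5.2619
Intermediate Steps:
y(q, H) = 66 + H + q (y(q, H) = (H + q) + 66 = 66 + H + q)
c(52)/(-645) + y(Y(-6), 49)/U(-22) = -7/(-645) + (66 + 49 + 1)/(-22) = -7*(-1/645) + 116*(-1/22) = 7/645 - 58/11 = -37333/7095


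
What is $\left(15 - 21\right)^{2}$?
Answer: $36$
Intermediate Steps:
$\left(15 - 21\right)^{2} = \left(-6\right)^{2} = 36$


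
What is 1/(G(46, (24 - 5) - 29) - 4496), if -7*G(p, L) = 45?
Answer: -7/31517 ≈ -0.00022210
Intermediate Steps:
G(p, L) = -45/7 (G(p, L) = -⅐*45 = -45/7)
1/(G(46, (24 - 5) - 29) - 4496) = 1/(-45/7 - 4496) = 1/(-31517/7) = -7/31517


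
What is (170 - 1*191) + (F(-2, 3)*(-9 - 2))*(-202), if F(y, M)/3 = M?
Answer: 19977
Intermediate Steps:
F(y, M) = 3*M
(170 - 1*191) + (F(-2, 3)*(-9 - 2))*(-202) = (170 - 1*191) + ((3*3)*(-9 - 2))*(-202) = (170 - 191) + (9*(-11))*(-202) = -21 - 99*(-202) = -21 + 19998 = 19977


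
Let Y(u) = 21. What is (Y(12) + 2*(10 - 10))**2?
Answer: 441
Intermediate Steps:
(Y(12) + 2*(10 - 10))**2 = (21 + 2*(10 - 10))**2 = (21 + 2*0)**2 = (21 + 0)**2 = 21**2 = 441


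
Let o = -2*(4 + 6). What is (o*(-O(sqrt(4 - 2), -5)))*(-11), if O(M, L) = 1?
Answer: -220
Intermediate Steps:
o = -20 (o = -2*10 = -20)
(o*(-O(sqrt(4 - 2), -5)))*(-11) = -(-20)*(-11) = -20*(-1)*(-11) = 20*(-11) = -220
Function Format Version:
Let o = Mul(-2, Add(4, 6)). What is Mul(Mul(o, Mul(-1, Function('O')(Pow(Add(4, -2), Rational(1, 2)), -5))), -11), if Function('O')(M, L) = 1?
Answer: -220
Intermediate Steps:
o = -20 (o = Mul(-2, 10) = -20)
Mul(Mul(o, Mul(-1, Function('O')(Pow(Add(4, -2), Rational(1, 2)), -5))), -11) = Mul(Mul(-20, Mul(-1, 1)), -11) = Mul(Mul(-20, -1), -11) = Mul(20, -11) = -220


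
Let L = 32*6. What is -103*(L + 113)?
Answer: -31415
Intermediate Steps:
L = 192
-103*(L + 113) = -103*(192 + 113) = -103*305 = -31415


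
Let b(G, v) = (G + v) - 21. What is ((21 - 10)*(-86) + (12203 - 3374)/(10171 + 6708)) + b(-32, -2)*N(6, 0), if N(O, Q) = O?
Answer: -21528775/16879 ≈ -1275.5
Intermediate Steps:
b(G, v) = -21 + G + v
((21 - 10)*(-86) + (12203 - 3374)/(10171 + 6708)) + b(-32, -2)*N(6, 0) = ((21 - 10)*(-86) + (12203 - 3374)/(10171 + 6708)) + (-21 - 32 - 2)*6 = (11*(-86) + 8829/16879) - 55*6 = (-946 + 8829*(1/16879)) - 330 = (-946 + 8829/16879) - 330 = -15958705/16879 - 330 = -21528775/16879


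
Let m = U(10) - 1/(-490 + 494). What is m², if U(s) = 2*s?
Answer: 6241/16 ≈ 390.06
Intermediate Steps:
m = 79/4 (m = 2*10 - 1/(-490 + 494) = 20 - 1/4 = 20 - 1*¼ = 20 - ¼ = 79/4 ≈ 19.750)
m² = (79/4)² = 6241/16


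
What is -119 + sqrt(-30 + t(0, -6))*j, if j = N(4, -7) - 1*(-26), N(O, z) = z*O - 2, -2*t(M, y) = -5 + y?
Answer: -119 - 14*I*sqrt(2) ≈ -119.0 - 19.799*I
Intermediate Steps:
t(M, y) = 5/2 - y/2 (t(M, y) = -(-5 + y)/2 = 5/2 - y/2)
N(O, z) = -2 + O*z (N(O, z) = O*z - 2 = -2 + O*z)
j = -4 (j = (-2 + 4*(-7)) - 1*(-26) = (-2 - 28) + 26 = -30 + 26 = -4)
-119 + sqrt(-30 + t(0, -6))*j = -119 + sqrt(-30 + (5/2 - 1/2*(-6)))*(-4) = -119 + sqrt(-30 + (5/2 + 3))*(-4) = -119 + sqrt(-30 + 11/2)*(-4) = -119 + sqrt(-49/2)*(-4) = -119 + (7*I*sqrt(2)/2)*(-4) = -119 - 14*I*sqrt(2)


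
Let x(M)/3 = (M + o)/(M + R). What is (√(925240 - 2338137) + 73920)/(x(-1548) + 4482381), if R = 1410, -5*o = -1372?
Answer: 8500800/515476999 + 115*I*√1412897/515476999 ≈ 0.016491 + 0.00026518*I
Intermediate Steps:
o = 1372/5 (o = -⅕*(-1372) = 1372/5 ≈ 274.40)
x(M) = 3*(1372/5 + M)/(1410 + M) (x(M) = 3*((M + 1372/5)/(M + 1410)) = 3*((1372/5 + M)/(1410 + M)) = 3*(1372/5 + M)/(1410 + M))
(√(925240 - 2338137) + 73920)/(x(-1548) + 4482381) = (√(925240 - 2338137) + 73920)/(3*(1372 + 5*(-1548))/(5*(1410 - 1548)) + 4482381) = (√(-1412897) + 73920)/((⅗)*(1372 - 7740)/(-138) + 4482381) = (I*√1412897 + 73920)/((⅗)*(-1/138)*(-6368) + 4482381) = (73920 + I*√1412897)/(3184/115 + 4482381) = (73920 + I*√1412897)/(515476999/115) = (73920 + I*√1412897)*(115/515476999) = 8500800/515476999 + 115*I*√1412897/515476999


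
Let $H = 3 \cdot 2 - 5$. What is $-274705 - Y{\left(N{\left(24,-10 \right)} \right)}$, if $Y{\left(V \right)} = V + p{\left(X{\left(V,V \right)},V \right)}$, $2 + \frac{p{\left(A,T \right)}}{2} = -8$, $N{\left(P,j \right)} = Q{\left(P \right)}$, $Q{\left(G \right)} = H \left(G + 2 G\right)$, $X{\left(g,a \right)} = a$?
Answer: $-274757$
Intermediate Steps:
$H = 1$ ($H = 6 - 5 = 1$)
$Q{\left(G \right)} = 3 G$ ($Q{\left(G \right)} = 1 \left(G + 2 G\right) = 1 \cdot 3 G = 3 G$)
$N{\left(P,j \right)} = 3 P$
$p{\left(A,T \right)} = -20$ ($p{\left(A,T \right)} = -4 + 2 \left(-8\right) = -4 - 16 = -20$)
$Y{\left(V \right)} = -20 + V$ ($Y{\left(V \right)} = V - 20 = -20 + V$)
$-274705 - Y{\left(N{\left(24,-10 \right)} \right)} = -274705 - \left(-20 + 3 \cdot 24\right) = -274705 - \left(-20 + 72\right) = -274705 - 52 = -274757$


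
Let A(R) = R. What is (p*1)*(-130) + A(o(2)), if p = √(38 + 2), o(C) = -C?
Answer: -2 - 260*√10 ≈ -824.19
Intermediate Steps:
p = 2*√10 (p = √40 = 2*√10 ≈ 6.3246)
(p*1)*(-130) + A(o(2)) = ((2*√10)*1)*(-130) - 1*2 = (2*√10)*(-130) - 2 = -260*√10 - 2 = -2 - 260*√10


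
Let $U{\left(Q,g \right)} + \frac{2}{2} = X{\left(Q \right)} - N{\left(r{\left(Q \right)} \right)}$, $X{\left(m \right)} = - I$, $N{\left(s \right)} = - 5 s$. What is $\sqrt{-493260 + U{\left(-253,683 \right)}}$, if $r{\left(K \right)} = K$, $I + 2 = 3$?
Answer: $11 i \sqrt{4087} \approx 703.23 i$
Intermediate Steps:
$I = 1$ ($I = -2 + 3 = 1$)
$X{\left(m \right)} = -1$ ($X{\left(m \right)} = \left(-1\right) 1 = -1$)
$U{\left(Q,g \right)} = -2 + 5 Q$ ($U{\left(Q,g \right)} = -1 - \left(1 - 5 Q\right) = -1 + \left(-1 + 5 Q\right) = -2 + 5 Q$)
$\sqrt{-493260 + U{\left(-253,683 \right)}} = \sqrt{-493260 + \left(-2 + 5 \left(-253\right)\right)} = \sqrt{-493260 - 1267} = \sqrt{-494527} = 11 i \sqrt{4087}$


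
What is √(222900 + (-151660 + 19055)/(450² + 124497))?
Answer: √2431792001915/3303 ≈ 472.12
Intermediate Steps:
√(222900 + (-151660 + 19055)/(450² + 124497)) = √(222900 - 132605/(202500 + 124497)) = √(222900 - 132605/326997) = √(222900 - 132605*1/326997) = √(222900 - 12055/29727) = √(6626136245/29727) = √2431792001915/3303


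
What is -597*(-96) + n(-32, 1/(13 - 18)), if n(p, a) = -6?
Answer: 57306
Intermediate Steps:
-597*(-96) + n(-32, 1/(13 - 18)) = -597*(-96) - 6 = 57312 - 6 = 57306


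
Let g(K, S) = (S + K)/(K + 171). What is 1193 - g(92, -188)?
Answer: 313855/263 ≈ 1193.4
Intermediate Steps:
g(K, S) = (K + S)/(171 + K)
1193 - g(92, -188) = 1193 - (92 - 188)/(171 + 92) = 1193 - (-96)/263 = 1193 - 1*(-96/263) = 1193 + 96/263 = 313855/263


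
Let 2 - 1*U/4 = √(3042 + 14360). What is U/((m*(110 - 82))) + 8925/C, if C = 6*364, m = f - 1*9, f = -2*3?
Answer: 44417/10920 + √17402/105 ≈ 5.3238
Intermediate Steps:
f = -6
m = -15 (m = -6 - 1*9 = -6 - 9 = -15)
C = 2184
U = 8 - 4*√17402 (U = 8 - 4*√(3042 + 14360) = 8 - 4*√17402 ≈ -519.67)
U/((m*(110 - 82))) + 8925/C = (8 - 4*√17402)/((-15*(110 - 82))) + 8925/2184 = (8 - 4*√17402)/((-15*28)) + 8925*(1/2184) = (8 - 4*√17402)/(-420) + 425/104 = (8 - 4*√17402)*(-1/420) + 425/104 = (-2/105 + √17402/105) + 425/104 = 44417/10920 + √17402/105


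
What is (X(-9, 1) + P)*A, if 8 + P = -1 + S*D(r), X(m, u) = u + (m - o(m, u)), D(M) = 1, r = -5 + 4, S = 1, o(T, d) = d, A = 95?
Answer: -1615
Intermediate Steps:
r = -1
X(m, u) = m (X(m, u) = u + (m - u) = m)
P = -8 (P = -8 + (-1 + 1*1) = -8 + (-1 + 1) = -8 + 0 = -8)
(X(-9, 1) + P)*A = (-9 - 8)*95 = -17*95 = -1615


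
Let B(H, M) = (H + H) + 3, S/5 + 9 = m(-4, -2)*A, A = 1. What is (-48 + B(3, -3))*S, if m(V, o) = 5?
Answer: 780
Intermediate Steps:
S = -20 (S = -45 + 5*(5*1) = -45 + 5*5 = -45 + 25 = -20)
B(H, M) = 3 + 2*H (B(H, M) = 2*H + 3 = 3 + 2*H)
(-48 + B(3, -3))*S = (-48 + (3 + 2*3))*(-20) = (-48 + (3 + 6))*(-20) = (-48 + 9)*(-20) = -39*(-20) = 780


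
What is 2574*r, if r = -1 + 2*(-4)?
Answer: -23166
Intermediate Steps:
r = -9 (r = -1 - 8 = -9)
2574*r = 2574*(-9) = -23166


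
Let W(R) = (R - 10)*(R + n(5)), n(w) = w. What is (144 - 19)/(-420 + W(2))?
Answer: -125/476 ≈ -0.26261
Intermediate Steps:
W(R) = (-10 + R)*(5 + R) (W(R) = (R - 10)*(R + 5) = (-10 + R)*(5 + R))
(144 - 19)/(-420 + W(2)) = (144 - 19)/(-420 + (-50 + 2**2 - 5*2)) = 125/(-420 + (-50 + 4 - 10)) = 125/(-420 - 56) = 125/(-476) = 125*(-1/476) = -125/476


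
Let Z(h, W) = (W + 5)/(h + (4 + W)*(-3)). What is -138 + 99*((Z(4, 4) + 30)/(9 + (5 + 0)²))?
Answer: -35331/680 ≈ -51.957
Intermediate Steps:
Z(h, W) = (5 + W)/(-12 + h - 3*W) (Z(h, W) = (5 + W)/(h + (-12 - 3*W)) = (5 + W)/(-12 + h - 3*W))
-138 + 99*((Z(4, 4) + 30)/(9 + (5 + 0)²)) = -138 + 99*(((5 + 4)/(-12 + 4 - 3*4) + 30)/(9 + (5 + 0)²)) = -138 + 99*((9/(-12 + 4 - 12) + 30)/(9 + 5²)) = -138 + 99*((9/(-20) + 30)/(9 + 25)) = -138 + 99*((-1/20*9 + 30)/34) = -138 + 99*((-9/20 + 30)*(1/34)) = -138 + 99*((591/20)*(1/34)) = -138 + 99*(591/680) = -138 + 58509/680 = -35331/680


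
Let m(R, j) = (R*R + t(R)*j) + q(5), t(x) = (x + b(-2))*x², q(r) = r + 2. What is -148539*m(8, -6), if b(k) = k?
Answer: 331687587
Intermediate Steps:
q(r) = 2 + r
t(x) = x²*(-2 + x) (t(x) = (x - 2)*x² = (-2 + x)*x² = x²*(-2 + x))
m(R, j) = 7 + R² + j*R²*(-2 + R) (m(R, j) = (R*R + (R²*(-2 + R))*j) + (2 + 5) = (R² + j*R²*(-2 + R)) + 7 = 7 + R² + j*R²*(-2 + R))
-148539*m(8, -6) = -148539*(7 + 8² - 6*8²*(-2 + 8)) = -148539*(7 + 64 - 6*64*6) = -148539*(7 + 64 - 2304) = -148539*(-2233) = 331687587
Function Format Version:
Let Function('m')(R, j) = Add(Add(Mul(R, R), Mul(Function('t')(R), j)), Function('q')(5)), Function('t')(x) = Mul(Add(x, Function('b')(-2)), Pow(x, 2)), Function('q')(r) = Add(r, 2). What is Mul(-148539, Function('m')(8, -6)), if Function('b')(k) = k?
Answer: 331687587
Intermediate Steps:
Function('q')(r) = Add(2, r)
Function('t')(x) = Mul(Pow(x, 2), Add(-2, x)) (Function('t')(x) = Mul(Add(x, -2), Pow(x, 2)) = Mul(Add(-2, x), Pow(x, 2)) = Mul(Pow(x, 2), Add(-2, x)))
Function('m')(R, j) = Add(7, Pow(R, 2), Mul(j, Pow(R, 2), Add(-2, R))) (Function('m')(R, j) = Add(Add(Mul(R, R), Mul(Mul(Pow(R, 2), Add(-2, R)), j)), Add(2, 5)) = Add(Add(Pow(R, 2), Mul(j, Pow(R, 2), Add(-2, R))), 7) = Add(7, Pow(R, 2), Mul(j, Pow(R, 2), Add(-2, R))))
Mul(-148539, Function('m')(8, -6)) = Mul(-148539, Add(7, Pow(8, 2), Mul(-6, Pow(8, 2), Add(-2, 8)))) = Mul(-148539, Add(7, 64, Mul(-6, 64, 6))) = Mul(-148539, Add(7, 64, -2304)) = Mul(-148539, -2233) = 331687587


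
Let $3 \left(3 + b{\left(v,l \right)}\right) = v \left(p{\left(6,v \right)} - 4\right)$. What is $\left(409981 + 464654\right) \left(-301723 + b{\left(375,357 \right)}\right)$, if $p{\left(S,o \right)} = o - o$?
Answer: $-264337437510$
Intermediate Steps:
$p{\left(S,o \right)} = 0$
$b{\left(v,l \right)} = -3 - \frac{4 v}{3}$ ($b{\left(v,l \right)} = -3 + \frac{v \left(0 - 4\right)}{3} = -3 + \frac{v \left(-4\right)}{3} = -3 + \frac{\left(-4\right) v}{3} = -3 - \frac{4 v}{3}$)
$\left(409981 + 464654\right) \left(-301723 + b{\left(375,357 \right)}\right) = \left(409981 + 464654\right) \left(-301723 - 503\right) = 874635 \left(-301723 - 503\right) = 874635 \left(-302226\right) = -264337437510$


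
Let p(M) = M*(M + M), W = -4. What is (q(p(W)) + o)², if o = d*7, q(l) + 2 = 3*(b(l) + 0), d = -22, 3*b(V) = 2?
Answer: 23716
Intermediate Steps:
b(V) = ⅔ (b(V) = (⅓)*2 = ⅔)
p(M) = 2*M² (p(M) = M*(2*M) = 2*M²)
q(l) = 0 (q(l) = -2 + 3*(⅔ + 0) = -2 + 3*(⅔) = -2 + 2 = 0)
o = -154 (o = -22*7 = -154)
(q(p(W)) + o)² = (0 - 154)² = (-154)² = 23716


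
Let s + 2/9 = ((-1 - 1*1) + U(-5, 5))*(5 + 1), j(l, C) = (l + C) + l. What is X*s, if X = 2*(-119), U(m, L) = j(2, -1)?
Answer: -12376/9 ≈ -1375.1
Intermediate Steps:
j(l, C) = C + 2*l (j(l, C) = (C + l) + l = C + 2*l)
U(m, L) = 3 (U(m, L) = -1 + 2*2 = -1 + 4 = 3)
X = -238
s = 52/9 (s = -2/9 + ((-1 - 1*1) + 3)*(5 + 1) = -2/9 + ((-1 - 1) + 3)*6 = -2/9 + (-2 + 3)*6 = -2/9 + 1*6 = -2/9 + 6 = 52/9 ≈ 5.7778)
X*s = -238*52/9 = -12376/9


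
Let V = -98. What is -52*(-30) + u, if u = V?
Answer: 1462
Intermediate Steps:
u = -98
-52*(-30) + u = -52*(-30) - 98 = 1560 - 98 = 1462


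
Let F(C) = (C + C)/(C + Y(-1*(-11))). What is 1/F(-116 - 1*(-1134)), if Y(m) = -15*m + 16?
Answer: 869/2036 ≈ 0.42682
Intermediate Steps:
Y(m) = 16 - 15*m
F(C) = 2*C/(-149 + C) (F(C) = (C + C)/(C + (16 - (-15)*(-11))) = (2*C)/(C + (16 - 15*11)) = (2*C)/(C + (16 - 165)) = (2*C)/(C - 149) = (2*C)/(-149 + C) = 2*C/(-149 + C))
1/F(-116 - 1*(-1134)) = 1/(2*(-116 - 1*(-1134))/(-149 + (-116 - 1*(-1134)))) = 1/(2*(-116 + 1134)/(-149 + (-116 + 1134))) = 1/(2*1018/(-149 + 1018)) = 1/(2*1018/869) = 1/(2*1018*(1/869)) = 1/(2036/869) = 869/2036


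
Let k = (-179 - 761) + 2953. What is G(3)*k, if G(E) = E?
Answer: 6039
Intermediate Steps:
k = 2013 (k = -940 + 2953 = 2013)
G(3)*k = 3*2013 = 6039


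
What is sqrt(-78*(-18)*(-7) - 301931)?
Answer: I*sqrt(311759) ≈ 558.35*I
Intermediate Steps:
sqrt(-78*(-18)*(-7) - 301931) = sqrt(1404*(-7) - 301931) = sqrt(-9828 - 301931) = sqrt(-311759) = I*sqrt(311759)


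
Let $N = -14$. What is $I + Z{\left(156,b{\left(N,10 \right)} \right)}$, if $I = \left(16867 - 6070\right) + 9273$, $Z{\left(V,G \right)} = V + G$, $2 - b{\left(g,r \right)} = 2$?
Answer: $20226$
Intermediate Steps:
$b{\left(g,r \right)} = 0$ ($b{\left(g,r \right)} = 2 - 2 = 0$)
$Z{\left(V,G \right)} = G + V$
$I = 20070$ ($I = 10797 + 9273 = 20070$)
$I + Z{\left(156,b{\left(N,10 \right)} \right)} = 20070 + \left(0 + 156\right) = 20070 + 156 = 20226$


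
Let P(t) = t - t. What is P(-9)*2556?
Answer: 0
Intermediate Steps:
P(t) = 0
P(-9)*2556 = 0*2556 = 0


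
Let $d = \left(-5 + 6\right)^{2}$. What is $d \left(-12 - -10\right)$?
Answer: $-2$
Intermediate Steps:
$d = 1$ ($d = 1^{2} = 1$)
$d \left(-12 - -10\right) = 1 \left(-12 - -10\right) = 1 \left(-12 + 10\right) = 1 \left(-2\right) = -2$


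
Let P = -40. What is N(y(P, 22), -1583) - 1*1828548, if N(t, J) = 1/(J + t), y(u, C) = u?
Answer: -2967733405/1623 ≈ -1.8285e+6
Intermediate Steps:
N(y(P, 22), -1583) - 1*1828548 = 1/(-1583 - 40) - 1*1828548 = 1/(-1623) - 1828548 = -1/1623 - 1828548 = -2967733405/1623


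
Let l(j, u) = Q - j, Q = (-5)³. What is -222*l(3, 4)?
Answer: 28416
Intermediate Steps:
Q = -125
l(j, u) = -125 - j
-222*l(3, 4) = -222*(-125 - 1*3) = -222*(-125 - 3) = -222*(-128) = 28416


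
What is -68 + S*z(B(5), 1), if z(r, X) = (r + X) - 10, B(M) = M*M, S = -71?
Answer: -1204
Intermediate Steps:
B(M) = M**2
z(r, X) = -10 + X + r (z(r, X) = (X + r) - 10 = -10 + X + r)
-68 + S*z(B(5), 1) = -68 - 71*(-10 + 1 + 5**2) = -68 - 71*(-10 + 1 + 25) = -68 - 71*16 = -68 - 1136 = -1204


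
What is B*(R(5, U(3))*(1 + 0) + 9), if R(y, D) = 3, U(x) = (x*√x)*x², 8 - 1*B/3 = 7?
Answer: 36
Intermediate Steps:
B = 3 (B = 24 - 3*7 = 24 - 21 = 3)
U(x) = x^(7/2) (U(x) = x^(3/2)*x² = x^(7/2))
B*(R(5, U(3))*(1 + 0) + 9) = 3*(3*(1 + 0) + 9) = 3*(3*1 + 9) = 3*(3 + 9) = 3*12 = 36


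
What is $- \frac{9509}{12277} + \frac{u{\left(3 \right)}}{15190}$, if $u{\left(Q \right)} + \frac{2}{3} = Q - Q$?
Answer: $- \frac{216674842}{279731445} \approx -0.77458$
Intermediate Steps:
$u{\left(Q \right)} = - \frac{2}{3}$ ($u{\left(Q \right)} = - \frac{2}{3} + \left(Q - Q\right) = - \frac{2}{3} + 0 = - \frac{2}{3}$)
$- \frac{9509}{12277} + \frac{u{\left(3 \right)}}{15190} = - \frac{9509}{12277} - \frac{2}{3 \cdot 15190} = \left(-9509\right) \frac{1}{12277} - \frac{1}{22785} = - \frac{9509}{12277} - \frac{1}{22785} = - \frac{216674842}{279731445}$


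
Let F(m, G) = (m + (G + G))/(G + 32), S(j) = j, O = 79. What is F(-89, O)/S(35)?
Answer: 23/1295 ≈ 0.017761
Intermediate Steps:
F(m, G) = (m + 2*G)/(32 + G)
F(-89, O)/S(35) = ((-89 + 2*79)/(32 + 79))/35 = ((-89 + 158)/111)*(1/35) = ((1/111)*69)*(1/35) = (23/37)*(1/35) = 23/1295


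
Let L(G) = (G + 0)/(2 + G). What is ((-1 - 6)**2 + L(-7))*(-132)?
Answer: -33264/5 ≈ -6652.8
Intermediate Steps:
L(G) = G/(2 + G)
((-1 - 6)**2 + L(-7))*(-132) = ((-1 - 6)**2 - 7/(2 - 7))*(-132) = ((-7)**2 - 7/(-5))*(-132) = (49 - 7*(-1/5))*(-132) = (49 + 7/5)*(-132) = (252/5)*(-132) = -33264/5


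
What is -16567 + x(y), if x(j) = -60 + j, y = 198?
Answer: -16429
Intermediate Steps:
-16567 + x(y) = -16567 + (-60 + 198) = -16567 + 138 = -16429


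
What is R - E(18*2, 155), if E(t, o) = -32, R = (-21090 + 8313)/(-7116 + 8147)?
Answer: 20215/1031 ≈ 19.607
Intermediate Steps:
R = -12777/1031 ≈ -12.393
R - E(18*2, 155) = -12777/1031 - 1*(-32) = -12777/1031 + 32 = 20215/1031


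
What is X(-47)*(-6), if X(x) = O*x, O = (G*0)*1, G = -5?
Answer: 0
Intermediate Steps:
O = 0 (O = -5*0*1 = 0*1 = 0)
X(x) = 0 (X(x) = 0*x = 0)
X(-47)*(-6) = 0*(-6) = 0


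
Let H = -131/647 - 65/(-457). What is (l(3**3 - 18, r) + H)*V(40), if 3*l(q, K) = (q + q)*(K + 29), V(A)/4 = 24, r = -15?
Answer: 2382645504/295679 ≈ 8058.2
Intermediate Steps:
V(A) = 96 (V(A) = 4*24 = 96)
H = -17812/295679 (H = -131*1/647 - 65*(-1/457) = -131/647 + 65/457 = -17812/295679 ≈ -0.060241)
l(q, K) = 2*q*(29 + K)/3 (l(q, K) = ((q + q)*(K + 29))/3 = ((2*q)*(29 + K))/3 = (2*q*(29 + K))/3 = 2*q*(29 + K)/3)
(l(3**3 - 18, r) + H)*V(40) = (2*(3**3 - 18)*(29 - 15)/3 - 17812/295679)*96 = ((2/3)*(27 - 18)*14 - 17812/295679)*96 = ((2/3)*9*14 - 17812/295679)*96 = (84 - 17812/295679)*96 = (24819224/295679)*96 = 2382645504/295679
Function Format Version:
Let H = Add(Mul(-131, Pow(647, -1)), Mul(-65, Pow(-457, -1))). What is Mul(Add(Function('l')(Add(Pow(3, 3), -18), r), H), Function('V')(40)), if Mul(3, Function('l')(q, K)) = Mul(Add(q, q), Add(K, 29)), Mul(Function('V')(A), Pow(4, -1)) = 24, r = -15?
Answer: Rational(2382645504, 295679) ≈ 8058.2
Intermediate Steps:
Function('V')(A) = 96 (Function('V')(A) = Mul(4, 24) = 96)
H = Rational(-17812, 295679) (H = Add(Mul(-131, Rational(1, 647)), Mul(-65, Rational(-1, 457))) = Add(Rational(-131, 647), Rational(65, 457)) = Rational(-17812, 295679) ≈ -0.060241)
Function('l')(q, K) = Mul(Rational(2, 3), q, Add(29, K)) (Function('l')(q, K) = Mul(Rational(1, 3), Mul(Add(q, q), Add(K, 29))) = Mul(Rational(1, 3), Mul(Mul(2, q), Add(29, K))) = Mul(Rational(1, 3), Mul(2, q, Add(29, K))) = Mul(Rational(2, 3), q, Add(29, K)))
Mul(Add(Function('l')(Add(Pow(3, 3), -18), r), H), Function('V')(40)) = Mul(Add(Mul(Rational(2, 3), Add(Pow(3, 3), -18), Add(29, -15)), Rational(-17812, 295679)), 96) = Mul(Add(Mul(Rational(2, 3), Add(27, -18), 14), Rational(-17812, 295679)), 96) = Mul(Add(Mul(Rational(2, 3), 9, 14), Rational(-17812, 295679)), 96) = Mul(Add(84, Rational(-17812, 295679)), 96) = Mul(Rational(24819224, 295679), 96) = Rational(2382645504, 295679)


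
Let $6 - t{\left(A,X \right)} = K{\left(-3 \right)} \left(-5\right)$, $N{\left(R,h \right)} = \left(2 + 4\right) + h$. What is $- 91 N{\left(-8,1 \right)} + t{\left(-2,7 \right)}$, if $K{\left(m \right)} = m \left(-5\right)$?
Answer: $-556$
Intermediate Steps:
$K{\left(m \right)} = - 5 m$
$N{\left(R,h \right)} = 6 + h$
$t{\left(A,X \right)} = 81$ ($t{\left(A,X \right)} = 6 - \left(-5\right) \left(-3\right) \left(-5\right) = 6 - 15 \left(-5\right) = 6 - -75 = 6 + 75 = 81$)
$- 91 N{\left(-8,1 \right)} + t{\left(-2,7 \right)} = - 91 \left(6 + 1\right) + 81 = \left(-91\right) 7 + 81 = -637 + 81 = -556$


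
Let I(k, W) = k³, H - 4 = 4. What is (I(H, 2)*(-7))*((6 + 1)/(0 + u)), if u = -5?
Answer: 25088/5 ≈ 5017.6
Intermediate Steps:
H = 8 (H = 4 + 4 = 8)
(I(H, 2)*(-7))*((6 + 1)/(0 + u)) = (8³*(-7))*((6 + 1)/(0 - 5)) = (512*(-7))*(7/(-5)) = -25088*(-1)/5 = -3584*(-7/5) = 25088/5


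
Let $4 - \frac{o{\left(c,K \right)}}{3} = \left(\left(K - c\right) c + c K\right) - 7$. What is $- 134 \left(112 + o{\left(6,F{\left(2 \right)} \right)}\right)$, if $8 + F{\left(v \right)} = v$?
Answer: $-62846$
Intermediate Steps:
$F{\left(v \right)} = -8 + v$
$o{\left(c,K \right)} = 33 - 3 K c - 3 c \left(K - c\right)$ ($o{\left(c,K \right)} = 12 - 3 \left(\left(\left(K - c\right) c + c K\right) - 7\right) = 12 - 3 \left(\left(c \left(K - c\right) + K c\right) - 7\right) = 12 - 3 \left(\left(K c + c \left(K - c\right)\right) - 7\right) = 12 - 3 \left(-7 + K c + c \left(K - c\right)\right) = 12 - \left(-21 + 3 K c + 3 c \left(K - c\right)\right) = 33 - 3 K c - 3 c \left(K - c\right)$)
$- 134 \left(112 + o{\left(6,F{\left(2 \right)} \right)}\right) = - 134 \left(112 + \left(33 + 3 \cdot 6^{2} - 6 \left(-8 + 2\right) 6\right)\right) = - 134 \left(112 + \left(33 + 3 \cdot 36 - \left(-36\right) 6\right)\right) = - 134 \left(112 + \left(33 + 108 + 216\right)\right) = - 134 \left(112 + 357\right) = \left(-134\right) 469 = -62846$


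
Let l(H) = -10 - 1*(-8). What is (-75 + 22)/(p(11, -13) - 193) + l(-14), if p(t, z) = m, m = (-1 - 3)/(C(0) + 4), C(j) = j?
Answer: -335/194 ≈ -1.7268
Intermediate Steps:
m = -1 (m = (-1 - 3)/(0 + 4) = -4/4 = -4*1/4 = -1)
p(t, z) = -1
l(H) = -2 (l(H) = -10 + 8 = -2)
(-75 + 22)/(p(11, -13) - 193) + l(-14) = (-75 + 22)/(-1 - 193) - 2 = -53/(-194) - 2 = -53*(-1/194) - 2 = 53/194 - 2 = -335/194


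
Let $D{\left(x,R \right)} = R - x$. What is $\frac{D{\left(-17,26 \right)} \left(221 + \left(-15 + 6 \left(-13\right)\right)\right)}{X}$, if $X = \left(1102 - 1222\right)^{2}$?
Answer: $\frac{86}{225} \approx 0.38222$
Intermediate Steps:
$X = 14400$ ($X = \left(-120\right)^{2} = 14400$)
$\frac{D{\left(-17,26 \right)} \left(221 + \left(-15 + 6 \left(-13\right)\right)\right)}{X} = \frac{\left(26 - -17\right) \left(221 + \left(-15 + 6 \left(-13\right)\right)\right)}{14400} = \left(26 + 17\right) \left(221 - 93\right) \frac{1}{14400} = 43 \left(221 - 93\right) \frac{1}{14400} = 43 \cdot 128 \cdot \frac{1}{14400} = 5504 \cdot \frac{1}{14400} = \frac{86}{225}$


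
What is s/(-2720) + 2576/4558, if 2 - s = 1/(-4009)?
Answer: 14026694939/24851309920 ≈ 0.56442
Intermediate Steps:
s = 8019/4009 (s = 2 - 1/(-4009) = 2 - 1*(-1/4009) = 2 + 1/4009 = 8019/4009 ≈ 2.0002)
s/(-2720) + 2576/4558 = (8019/4009)/(-2720) + 2576/4558 = (8019/4009)*(-1/2720) + 2576*(1/4558) = -8019/10904480 + 1288/2279 = 14026694939/24851309920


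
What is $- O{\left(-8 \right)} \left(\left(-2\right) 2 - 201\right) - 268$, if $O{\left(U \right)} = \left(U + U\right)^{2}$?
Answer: $52212$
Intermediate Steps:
$O{\left(U \right)} = 4 U^{2}$ ($O{\left(U \right)} = \left(2 U\right)^{2} = 4 U^{2}$)
$- O{\left(-8 \right)} \left(\left(-2\right) 2 - 201\right) - 268 = - 4 \left(-8\right)^{2} \left(\left(-2\right) 2 - 201\right) - 268 = - 4 \cdot 64 \left(-4 - 201\right) - 268 = \left(-1\right) 256 \left(-205\right) - 268 = \left(-256\right) \left(-205\right) - 268 = 52480 - 268 = 52212$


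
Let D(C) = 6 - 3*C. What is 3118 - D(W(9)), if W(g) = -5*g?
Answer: 2977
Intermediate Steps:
3118 - D(W(9)) = 3118 - (6 - (-15)*9) = 3118 - (6 - 3*(-45)) = 3118 - (6 + 135) = 3118 - 1*141 = 3118 - 141 = 2977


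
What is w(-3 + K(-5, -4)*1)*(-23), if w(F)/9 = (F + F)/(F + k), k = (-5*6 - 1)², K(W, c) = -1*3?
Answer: 2484/955 ≈ 2.6010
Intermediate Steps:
K(W, c) = -3
k = 961 (k = (-30 - 1)² = (-31)² = 961)
w(F) = 18*F/(961 + F) (w(F) = 9*((F + F)/(F + 961)) = 9*((2*F)/(961 + F)) = 9*(2*F/(961 + F)) = 18*F/(961 + F))
w(-3 + K(-5, -4)*1)*(-23) = (18*(-3 - 3*1)/(961 + (-3 - 3*1)))*(-23) = (18*(-3 - 3)/(961 + (-3 - 3)))*(-23) = (18*(-6)/(961 - 6))*(-23) = (18*(-6)/955)*(-23) = (18*(-6)*(1/955))*(-23) = -108/955*(-23) = 2484/955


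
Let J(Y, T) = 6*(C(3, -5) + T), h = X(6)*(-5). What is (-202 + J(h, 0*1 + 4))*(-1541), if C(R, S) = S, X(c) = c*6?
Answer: 320528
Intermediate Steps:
X(c) = 6*c
h = -180 (h = (6*6)*(-5) = 36*(-5) = -180)
J(Y, T) = -30 + 6*T (J(Y, T) = 6*(-5 + T) = -30 + 6*T)
(-202 + J(h, 0*1 + 4))*(-1541) = (-202 + (-30 + 6*(0*1 + 4)))*(-1541) = (-202 + (-30 + 6*(0 + 4)))*(-1541) = (-202 + (-30 + 6*4))*(-1541) = (-202 + (-30 + 24))*(-1541) = (-202 - 6)*(-1541) = -208*(-1541) = 320528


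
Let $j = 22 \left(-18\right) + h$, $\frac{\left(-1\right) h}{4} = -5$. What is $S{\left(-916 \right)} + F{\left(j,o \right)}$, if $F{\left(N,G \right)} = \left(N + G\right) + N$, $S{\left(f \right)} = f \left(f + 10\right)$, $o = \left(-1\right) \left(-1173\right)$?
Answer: $830317$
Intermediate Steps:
$h = 20$ ($h = \left(-4\right) \left(-5\right) = 20$)
$j = -376$ ($j = 22 \left(-18\right) + 20 = -396 + 20 = -376$)
$o = 1173$
$S{\left(f \right)} = f \left(10 + f\right)$
$F{\left(N,G \right)} = G + 2 N$ ($F{\left(N,G \right)} = \left(G + N\right) + N = G + 2 N$)
$S{\left(-916 \right)} + F{\left(j,o \right)} = - 916 \left(10 - 916\right) + \left(1173 + 2 \left(-376\right)\right) = \left(-916\right) \left(-906\right) + \left(1173 - 752\right) = 829896 + 421 = 830317$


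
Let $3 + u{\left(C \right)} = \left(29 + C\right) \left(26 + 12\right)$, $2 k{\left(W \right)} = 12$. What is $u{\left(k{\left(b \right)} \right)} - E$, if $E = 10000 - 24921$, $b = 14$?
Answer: $16248$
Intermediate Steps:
$k{\left(W \right)} = 6$ ($k{\left(W \right)} = \frac{1}{2} \cdot 12 = 6$)
$u{\left(C \right)} = 1099 + 38 C$ ($u{\left(C \right)} = -3 + \left(29 + C\right) \left(26 + 12\right) = -3 + \left(29 + C\right) 38 = -3 + \left(1102 + 38 C\right) = 1099 + 38 C$)
$E = -14921$ ($E = 10000 - 24921 = -14921$)
$u{\left(k{\left(b \right)} \right)} - E = \left(1099 + 38 \cdot 6\right) - -14921 = \left(1099 + 228\right) + 14921 = 1327 + 14921 = 16248$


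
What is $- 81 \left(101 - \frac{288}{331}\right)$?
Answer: $- \frac{2684583}{331} \approx -8110.5$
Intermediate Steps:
$- 81 \left(101 - \frac{288}{331}\right) = \left(-81\right) \frac{33143}{331} = - \frac{2684583}{331}$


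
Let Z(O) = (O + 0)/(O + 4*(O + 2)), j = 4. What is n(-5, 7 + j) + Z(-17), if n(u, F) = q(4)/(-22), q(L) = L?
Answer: 3/77 ≈ 0.038961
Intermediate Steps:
n(u, F) = -2/11 (n(u, F) = 4/(-22) = 4*(-1/22) = -2/11)
Z(O) = O/(8 + 5*O) (Z(O) = O/(O + 4*(2 + O)) = O/(O + (8 + 4*O)) = O/(8 + 5*O))
n(-5, 7 + j) + Z(-17) = -2/11 - 17/(8 + 5*(-17)) = -2/11 - 17/(8 - 85) = -2/11 - 17/(-77) = -2/11 - 17*(-1/77) = -2/11 + 17/77 = 3/77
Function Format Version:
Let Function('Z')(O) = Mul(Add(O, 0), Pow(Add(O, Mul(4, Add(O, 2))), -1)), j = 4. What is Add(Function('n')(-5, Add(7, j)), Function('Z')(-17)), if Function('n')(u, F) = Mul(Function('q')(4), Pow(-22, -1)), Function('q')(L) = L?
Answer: Rational(3, 77) ≈ 0.038961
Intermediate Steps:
Function('n')(u, F) = Rational(-2, 11) (Function('n')(u, F) = Mul(4, Pow(-22, -1)) = Mul(4, Rational(-1, 22)) = Rational(-2, 11))
Function('Z')(O) = Mul(O, Pow(Add(8, Mul(5, O)), -1)) (Function('Z')(O) = Mul(O, Pow(Add(O, Mul(4, Add(2, O))), -1)) = Mul(O, Pow(Add(O, Add(8, Mul(4, O))), -1)) = Mul(O, Pow(Add(8, Mul(5, O)), -1)))
Add(Function('n')(-5, Add(7, j)), Function('Z')(-17)) = Add(Rational(-2, 11), Mul(-17, Pow(Add(8, Mul(5, -17)), -1))) = Add(Rational(-2, 11), Mul(-17, Pow(Add(8, -85), -1))) = Add(Rational(-2, 11), Mul(-17, Pow(-77, -1))) = Add(Rational(-2, 11), Mul(-17, Rational(-1, 77))) = Add(Rational(-2, 11), Rational(17, 77)) = Rational(3, 77)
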